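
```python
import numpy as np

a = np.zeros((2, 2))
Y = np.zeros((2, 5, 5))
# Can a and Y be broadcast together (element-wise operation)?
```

No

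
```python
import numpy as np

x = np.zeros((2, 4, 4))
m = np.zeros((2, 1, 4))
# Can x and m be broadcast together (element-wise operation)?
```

Yes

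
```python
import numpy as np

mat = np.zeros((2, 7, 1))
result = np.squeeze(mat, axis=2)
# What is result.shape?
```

(2, 7)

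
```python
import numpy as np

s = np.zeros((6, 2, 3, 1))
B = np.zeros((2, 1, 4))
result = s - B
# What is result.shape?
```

(6, 2, 3, 4)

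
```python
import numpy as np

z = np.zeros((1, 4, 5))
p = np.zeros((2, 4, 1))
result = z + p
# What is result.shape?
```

(2, 4, 5)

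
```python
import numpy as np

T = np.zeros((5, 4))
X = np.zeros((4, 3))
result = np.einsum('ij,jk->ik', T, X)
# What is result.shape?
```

(5, 3)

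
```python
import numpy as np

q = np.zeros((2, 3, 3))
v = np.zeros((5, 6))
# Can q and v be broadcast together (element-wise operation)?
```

No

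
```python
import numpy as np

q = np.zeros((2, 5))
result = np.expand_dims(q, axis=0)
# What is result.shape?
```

(1, 2, 5)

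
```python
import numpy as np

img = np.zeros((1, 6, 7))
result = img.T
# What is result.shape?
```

(7, 6, 1)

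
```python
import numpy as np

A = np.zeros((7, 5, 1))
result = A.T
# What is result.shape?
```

(1, 5, 7)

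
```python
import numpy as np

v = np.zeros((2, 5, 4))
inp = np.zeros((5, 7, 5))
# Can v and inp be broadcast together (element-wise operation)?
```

No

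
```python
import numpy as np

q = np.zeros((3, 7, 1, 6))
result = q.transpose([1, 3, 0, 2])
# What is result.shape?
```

(7, 6, 3, 1)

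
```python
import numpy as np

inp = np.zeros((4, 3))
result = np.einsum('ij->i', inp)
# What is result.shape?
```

(4,)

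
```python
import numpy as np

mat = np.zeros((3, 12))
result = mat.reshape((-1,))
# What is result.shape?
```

(36,)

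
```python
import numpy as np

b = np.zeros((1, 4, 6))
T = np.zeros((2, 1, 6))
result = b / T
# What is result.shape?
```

(2, 4, 6)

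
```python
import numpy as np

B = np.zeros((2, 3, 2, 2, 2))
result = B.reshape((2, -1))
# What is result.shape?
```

(2, 24)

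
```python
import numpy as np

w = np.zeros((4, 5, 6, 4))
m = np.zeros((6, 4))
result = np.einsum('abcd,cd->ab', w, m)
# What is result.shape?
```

(4, 5)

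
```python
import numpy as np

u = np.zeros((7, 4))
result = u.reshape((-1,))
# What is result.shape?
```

(28,)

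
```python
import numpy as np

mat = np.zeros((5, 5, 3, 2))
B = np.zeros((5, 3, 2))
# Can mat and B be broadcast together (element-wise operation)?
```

Yes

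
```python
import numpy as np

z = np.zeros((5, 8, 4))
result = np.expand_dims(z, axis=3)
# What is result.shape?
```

(5, 8, 4, 1)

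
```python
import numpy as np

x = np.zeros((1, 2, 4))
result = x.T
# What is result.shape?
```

(4, 2, 1)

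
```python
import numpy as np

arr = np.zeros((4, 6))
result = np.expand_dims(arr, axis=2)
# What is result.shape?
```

(4, 6, 1)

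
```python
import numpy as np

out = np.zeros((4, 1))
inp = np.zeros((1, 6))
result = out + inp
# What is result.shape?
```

(4, 6)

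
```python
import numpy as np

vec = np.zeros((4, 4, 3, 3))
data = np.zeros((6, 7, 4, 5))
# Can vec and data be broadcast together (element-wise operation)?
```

No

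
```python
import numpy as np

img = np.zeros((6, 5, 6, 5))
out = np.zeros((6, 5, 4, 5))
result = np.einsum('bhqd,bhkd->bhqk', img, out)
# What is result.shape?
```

(6, 5, 6, 4)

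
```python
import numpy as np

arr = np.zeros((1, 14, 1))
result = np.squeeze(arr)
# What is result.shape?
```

(14,)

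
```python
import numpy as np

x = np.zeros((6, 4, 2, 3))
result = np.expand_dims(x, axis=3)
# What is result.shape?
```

(6, 4, 2, 1, 3)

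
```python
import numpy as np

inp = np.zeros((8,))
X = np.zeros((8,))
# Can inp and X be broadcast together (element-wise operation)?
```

Yes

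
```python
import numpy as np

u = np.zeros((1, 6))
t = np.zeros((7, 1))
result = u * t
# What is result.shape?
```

(7, 6)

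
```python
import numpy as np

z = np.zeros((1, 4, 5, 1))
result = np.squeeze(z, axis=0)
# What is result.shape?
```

(4, 5, 1)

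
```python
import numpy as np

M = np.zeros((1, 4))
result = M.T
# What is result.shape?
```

(4, 1)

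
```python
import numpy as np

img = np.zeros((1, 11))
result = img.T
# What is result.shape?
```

(11, 1)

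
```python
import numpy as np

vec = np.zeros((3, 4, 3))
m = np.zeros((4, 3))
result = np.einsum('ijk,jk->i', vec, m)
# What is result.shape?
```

(3,)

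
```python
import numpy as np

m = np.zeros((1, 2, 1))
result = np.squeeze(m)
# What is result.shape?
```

(2,)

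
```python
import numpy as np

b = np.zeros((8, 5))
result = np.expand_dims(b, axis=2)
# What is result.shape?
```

(8, 5, 1)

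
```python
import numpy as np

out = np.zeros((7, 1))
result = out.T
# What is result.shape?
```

(1, 7)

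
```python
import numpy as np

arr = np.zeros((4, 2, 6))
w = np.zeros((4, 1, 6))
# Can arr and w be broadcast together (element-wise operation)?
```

Yes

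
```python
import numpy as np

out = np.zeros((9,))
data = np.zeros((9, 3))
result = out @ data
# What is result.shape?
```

(3,)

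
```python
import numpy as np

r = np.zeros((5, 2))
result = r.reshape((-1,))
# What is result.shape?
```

(10,)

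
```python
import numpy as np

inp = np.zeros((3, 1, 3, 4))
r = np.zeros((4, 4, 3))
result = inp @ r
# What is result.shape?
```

(3, 4, 3, 3)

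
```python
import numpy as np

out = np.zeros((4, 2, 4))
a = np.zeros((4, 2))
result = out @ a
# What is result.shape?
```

(4, 2, 2)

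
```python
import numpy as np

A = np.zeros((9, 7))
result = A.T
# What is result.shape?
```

(7, 9)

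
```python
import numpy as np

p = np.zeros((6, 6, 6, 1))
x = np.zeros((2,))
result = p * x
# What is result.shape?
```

(6, 6, 6, 2)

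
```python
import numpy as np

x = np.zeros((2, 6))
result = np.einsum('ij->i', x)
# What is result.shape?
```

(2,)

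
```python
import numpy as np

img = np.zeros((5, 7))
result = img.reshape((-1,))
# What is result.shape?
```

(35,)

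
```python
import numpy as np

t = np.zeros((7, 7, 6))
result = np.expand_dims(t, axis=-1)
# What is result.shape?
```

(7, 7, 6, 1)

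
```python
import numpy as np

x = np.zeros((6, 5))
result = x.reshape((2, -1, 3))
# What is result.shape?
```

(2, 5, 3)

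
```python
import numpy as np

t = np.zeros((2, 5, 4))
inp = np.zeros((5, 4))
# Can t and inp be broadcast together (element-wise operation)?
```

Yes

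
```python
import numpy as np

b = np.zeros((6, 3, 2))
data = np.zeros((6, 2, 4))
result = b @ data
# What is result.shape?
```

(6, 3, 4)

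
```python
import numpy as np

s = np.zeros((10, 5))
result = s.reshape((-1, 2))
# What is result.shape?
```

(25, 2)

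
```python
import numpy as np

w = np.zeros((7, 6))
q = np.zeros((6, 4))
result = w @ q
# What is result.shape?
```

(7, 4)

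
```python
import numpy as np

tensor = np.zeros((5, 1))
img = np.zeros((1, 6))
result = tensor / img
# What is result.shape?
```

(5, 6)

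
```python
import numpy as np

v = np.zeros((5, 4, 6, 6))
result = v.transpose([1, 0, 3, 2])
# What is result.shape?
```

(4, 5, 6, 6)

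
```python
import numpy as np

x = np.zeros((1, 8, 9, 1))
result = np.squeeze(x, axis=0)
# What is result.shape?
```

(8, 9, 1)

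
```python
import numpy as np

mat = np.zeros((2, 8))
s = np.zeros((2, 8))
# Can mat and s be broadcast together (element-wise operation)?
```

Yes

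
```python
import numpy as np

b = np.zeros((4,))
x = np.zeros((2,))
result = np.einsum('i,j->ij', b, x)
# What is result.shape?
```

(4, 2)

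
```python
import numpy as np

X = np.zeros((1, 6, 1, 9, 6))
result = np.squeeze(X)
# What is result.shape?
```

(6, 9, 6)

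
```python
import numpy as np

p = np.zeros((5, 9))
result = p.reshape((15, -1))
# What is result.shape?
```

(15, 3)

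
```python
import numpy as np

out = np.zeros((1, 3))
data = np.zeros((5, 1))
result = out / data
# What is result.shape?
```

(5, 3)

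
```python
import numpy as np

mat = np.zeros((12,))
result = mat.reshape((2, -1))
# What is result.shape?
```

(2, 6)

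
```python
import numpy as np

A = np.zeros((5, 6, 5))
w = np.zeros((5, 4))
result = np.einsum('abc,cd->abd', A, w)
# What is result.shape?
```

(5, 6, 4)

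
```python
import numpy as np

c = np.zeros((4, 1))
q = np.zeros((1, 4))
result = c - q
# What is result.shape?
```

(4, 4)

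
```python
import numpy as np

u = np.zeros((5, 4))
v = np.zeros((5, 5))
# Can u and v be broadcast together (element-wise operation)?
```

No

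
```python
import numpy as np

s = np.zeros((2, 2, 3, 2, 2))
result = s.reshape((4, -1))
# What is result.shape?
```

(4, 12)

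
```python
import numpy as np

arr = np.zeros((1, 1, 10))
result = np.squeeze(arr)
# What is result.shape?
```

(10,)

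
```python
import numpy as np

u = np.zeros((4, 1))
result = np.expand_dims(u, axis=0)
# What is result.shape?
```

(1, 4, 1)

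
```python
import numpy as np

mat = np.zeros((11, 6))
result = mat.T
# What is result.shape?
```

(6, 11)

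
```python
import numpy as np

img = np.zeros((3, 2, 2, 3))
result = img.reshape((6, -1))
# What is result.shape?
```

(6, 6)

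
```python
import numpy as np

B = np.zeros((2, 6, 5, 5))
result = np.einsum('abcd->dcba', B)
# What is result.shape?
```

(5, 5, 6, 2)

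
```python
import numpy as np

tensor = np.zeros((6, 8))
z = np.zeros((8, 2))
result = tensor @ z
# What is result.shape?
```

(6, 2)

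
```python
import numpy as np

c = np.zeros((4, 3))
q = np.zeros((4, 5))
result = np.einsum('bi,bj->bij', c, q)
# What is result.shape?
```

(4, 3, 5)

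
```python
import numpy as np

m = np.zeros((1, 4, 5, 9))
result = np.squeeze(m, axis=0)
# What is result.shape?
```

(4, 5, 9)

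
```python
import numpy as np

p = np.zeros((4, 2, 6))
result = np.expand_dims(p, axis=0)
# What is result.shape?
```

(1, 4, 2, 6)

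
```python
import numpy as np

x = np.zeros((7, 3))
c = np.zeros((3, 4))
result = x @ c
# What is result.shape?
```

(7, 4)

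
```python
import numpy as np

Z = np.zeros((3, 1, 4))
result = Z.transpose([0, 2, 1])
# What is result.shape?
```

(3, 4, 1)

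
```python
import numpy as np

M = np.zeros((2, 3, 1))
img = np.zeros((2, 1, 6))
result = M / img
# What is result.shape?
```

(2, 3, 6)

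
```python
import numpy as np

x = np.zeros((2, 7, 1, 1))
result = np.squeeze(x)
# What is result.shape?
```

(2, 7)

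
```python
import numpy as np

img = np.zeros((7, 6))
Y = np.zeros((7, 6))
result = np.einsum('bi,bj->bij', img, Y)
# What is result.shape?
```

(7, 6, 6)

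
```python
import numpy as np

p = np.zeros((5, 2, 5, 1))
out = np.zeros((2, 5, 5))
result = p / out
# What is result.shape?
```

(5, 2, 5, 5)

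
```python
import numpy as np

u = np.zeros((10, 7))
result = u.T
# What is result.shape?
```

(7, 10)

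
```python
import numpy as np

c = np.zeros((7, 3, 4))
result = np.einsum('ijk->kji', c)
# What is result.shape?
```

(4, 3, 7)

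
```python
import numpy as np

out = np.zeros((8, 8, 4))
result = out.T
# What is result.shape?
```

(4, 8, 8)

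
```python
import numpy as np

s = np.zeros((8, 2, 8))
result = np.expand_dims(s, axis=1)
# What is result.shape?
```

(8, 1, 2, 8)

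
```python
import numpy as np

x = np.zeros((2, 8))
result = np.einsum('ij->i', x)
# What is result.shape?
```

(2,)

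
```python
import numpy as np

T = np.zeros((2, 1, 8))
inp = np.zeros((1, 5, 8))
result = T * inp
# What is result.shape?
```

(2, 5, 8)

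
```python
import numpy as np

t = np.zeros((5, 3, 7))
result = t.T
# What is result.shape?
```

(7, 3, 5)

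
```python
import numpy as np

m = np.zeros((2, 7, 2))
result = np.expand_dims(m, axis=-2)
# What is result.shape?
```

(2, 7, 1, 2)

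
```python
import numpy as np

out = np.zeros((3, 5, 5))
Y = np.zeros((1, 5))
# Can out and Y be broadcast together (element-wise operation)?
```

Yes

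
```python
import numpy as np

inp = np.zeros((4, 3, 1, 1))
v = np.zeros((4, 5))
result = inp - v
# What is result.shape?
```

(4, 3, 4, 5)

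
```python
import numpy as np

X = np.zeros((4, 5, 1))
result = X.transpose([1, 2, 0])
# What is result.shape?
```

(5, 1, 4)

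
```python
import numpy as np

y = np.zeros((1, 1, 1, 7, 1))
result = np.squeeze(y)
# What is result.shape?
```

(7,)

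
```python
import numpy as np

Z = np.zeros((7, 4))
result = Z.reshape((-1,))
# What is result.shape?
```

(28,)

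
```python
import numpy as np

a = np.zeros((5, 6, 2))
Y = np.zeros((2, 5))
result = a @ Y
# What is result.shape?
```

(5, 6, 5)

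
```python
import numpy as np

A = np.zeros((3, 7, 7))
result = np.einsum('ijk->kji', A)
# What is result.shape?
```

(7, 7, 3)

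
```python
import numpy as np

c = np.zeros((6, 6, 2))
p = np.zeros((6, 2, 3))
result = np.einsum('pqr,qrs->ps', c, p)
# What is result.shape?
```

(6, 3)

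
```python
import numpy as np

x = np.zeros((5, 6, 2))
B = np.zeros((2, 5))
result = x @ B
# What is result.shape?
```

(5, 6, 5)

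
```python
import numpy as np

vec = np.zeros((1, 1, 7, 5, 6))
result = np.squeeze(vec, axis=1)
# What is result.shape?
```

(1, 7, 5, 6)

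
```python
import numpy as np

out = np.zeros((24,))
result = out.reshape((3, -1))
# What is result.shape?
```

(3, 8)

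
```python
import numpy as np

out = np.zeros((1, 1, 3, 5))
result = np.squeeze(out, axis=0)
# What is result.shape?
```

(1, 3, 5)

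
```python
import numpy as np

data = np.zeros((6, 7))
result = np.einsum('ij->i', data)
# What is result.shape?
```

(6,)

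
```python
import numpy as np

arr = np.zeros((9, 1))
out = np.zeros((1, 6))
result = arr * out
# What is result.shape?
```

(9, 6)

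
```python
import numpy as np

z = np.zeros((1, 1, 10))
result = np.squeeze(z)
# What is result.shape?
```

(10,)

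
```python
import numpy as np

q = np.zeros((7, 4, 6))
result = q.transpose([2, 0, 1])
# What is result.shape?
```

(6, 7, 4)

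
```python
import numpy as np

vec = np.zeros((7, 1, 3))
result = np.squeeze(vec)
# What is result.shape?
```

(7, 3)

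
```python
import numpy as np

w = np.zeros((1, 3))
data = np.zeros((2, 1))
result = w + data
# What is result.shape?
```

(2, 3)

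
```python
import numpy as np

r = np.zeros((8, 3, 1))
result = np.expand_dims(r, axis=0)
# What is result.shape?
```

(1, 8, 3, 1)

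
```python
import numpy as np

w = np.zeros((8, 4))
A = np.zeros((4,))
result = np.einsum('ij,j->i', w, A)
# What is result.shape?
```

(8,)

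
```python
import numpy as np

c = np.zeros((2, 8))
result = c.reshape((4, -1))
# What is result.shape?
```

(4, 4)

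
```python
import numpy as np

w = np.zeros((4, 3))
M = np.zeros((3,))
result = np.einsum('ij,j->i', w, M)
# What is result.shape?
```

(4,)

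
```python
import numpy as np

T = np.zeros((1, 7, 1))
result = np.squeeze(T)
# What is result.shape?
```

(7,)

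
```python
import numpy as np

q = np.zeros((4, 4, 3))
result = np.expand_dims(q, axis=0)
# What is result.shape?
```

(1, 4, 4, 3)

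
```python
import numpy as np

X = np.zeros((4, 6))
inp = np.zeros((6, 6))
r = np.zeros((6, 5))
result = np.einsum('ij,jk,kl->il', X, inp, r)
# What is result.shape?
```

(4, 5)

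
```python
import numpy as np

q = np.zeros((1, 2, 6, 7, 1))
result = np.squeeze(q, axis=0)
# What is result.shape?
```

(2, 6, 7, 1)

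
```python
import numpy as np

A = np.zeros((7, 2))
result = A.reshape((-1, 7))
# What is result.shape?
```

(2, 7)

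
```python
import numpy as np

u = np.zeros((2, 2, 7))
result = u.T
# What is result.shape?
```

(7, 2, 2)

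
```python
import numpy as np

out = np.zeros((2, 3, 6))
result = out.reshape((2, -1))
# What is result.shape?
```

(2, 18)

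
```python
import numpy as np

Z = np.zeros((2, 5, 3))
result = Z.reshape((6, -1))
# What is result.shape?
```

(6, 5)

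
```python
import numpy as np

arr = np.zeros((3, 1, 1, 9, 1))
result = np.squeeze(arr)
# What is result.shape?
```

(3, 9)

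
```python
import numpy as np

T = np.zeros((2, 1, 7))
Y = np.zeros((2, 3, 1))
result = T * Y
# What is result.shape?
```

(2, 3, 7)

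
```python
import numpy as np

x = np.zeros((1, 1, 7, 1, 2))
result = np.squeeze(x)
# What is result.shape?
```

(7, 2)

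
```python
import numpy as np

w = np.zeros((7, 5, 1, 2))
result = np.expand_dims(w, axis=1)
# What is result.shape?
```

(7, 1, 5, 1, 2)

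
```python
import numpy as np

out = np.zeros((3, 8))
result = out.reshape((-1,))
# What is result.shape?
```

(24,)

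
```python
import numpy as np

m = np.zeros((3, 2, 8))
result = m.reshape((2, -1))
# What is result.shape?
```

(2, 24)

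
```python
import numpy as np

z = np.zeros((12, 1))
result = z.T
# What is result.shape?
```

(1, 12)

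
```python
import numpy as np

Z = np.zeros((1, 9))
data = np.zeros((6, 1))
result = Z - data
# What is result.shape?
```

(6, 9)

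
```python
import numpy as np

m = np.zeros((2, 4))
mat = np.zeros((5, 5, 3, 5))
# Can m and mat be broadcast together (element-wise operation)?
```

No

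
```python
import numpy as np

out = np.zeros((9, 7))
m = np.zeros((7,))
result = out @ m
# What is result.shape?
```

(9,)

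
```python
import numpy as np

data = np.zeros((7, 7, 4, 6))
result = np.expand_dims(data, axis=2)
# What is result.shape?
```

(7, 7, 1, 4, 6)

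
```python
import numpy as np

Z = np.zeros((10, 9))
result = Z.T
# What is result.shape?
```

(9, 10)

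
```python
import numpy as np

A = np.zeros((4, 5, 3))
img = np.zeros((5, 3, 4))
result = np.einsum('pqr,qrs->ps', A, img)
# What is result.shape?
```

(4, 4)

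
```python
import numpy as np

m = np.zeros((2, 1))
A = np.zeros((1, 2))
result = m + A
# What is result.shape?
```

(2, 2)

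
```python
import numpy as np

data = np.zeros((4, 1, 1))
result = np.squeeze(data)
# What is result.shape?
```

(4,)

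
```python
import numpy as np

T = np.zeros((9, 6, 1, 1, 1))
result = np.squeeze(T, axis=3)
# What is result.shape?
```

(9, 6, 1, 1)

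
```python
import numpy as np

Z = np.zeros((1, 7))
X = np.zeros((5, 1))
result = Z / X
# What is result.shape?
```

(5, 7)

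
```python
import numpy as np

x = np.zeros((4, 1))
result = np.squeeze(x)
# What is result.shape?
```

(4,)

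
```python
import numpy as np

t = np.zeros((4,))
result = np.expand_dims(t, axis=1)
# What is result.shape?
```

(4, 1)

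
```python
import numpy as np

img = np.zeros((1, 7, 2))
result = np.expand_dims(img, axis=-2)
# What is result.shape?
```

(1, 7, 1, 2)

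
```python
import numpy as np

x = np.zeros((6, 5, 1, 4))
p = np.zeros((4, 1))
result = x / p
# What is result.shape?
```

(6, 5, 4, 4)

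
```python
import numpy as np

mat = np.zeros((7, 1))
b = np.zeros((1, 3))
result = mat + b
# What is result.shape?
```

(7, 3)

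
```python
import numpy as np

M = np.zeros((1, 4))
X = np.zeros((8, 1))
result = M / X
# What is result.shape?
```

(8, 4)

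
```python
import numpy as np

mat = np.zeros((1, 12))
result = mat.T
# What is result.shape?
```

(12, 1)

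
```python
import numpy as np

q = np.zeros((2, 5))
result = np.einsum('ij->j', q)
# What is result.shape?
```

(5,)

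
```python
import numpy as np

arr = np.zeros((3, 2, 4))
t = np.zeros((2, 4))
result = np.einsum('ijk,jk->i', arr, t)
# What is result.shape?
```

(3,)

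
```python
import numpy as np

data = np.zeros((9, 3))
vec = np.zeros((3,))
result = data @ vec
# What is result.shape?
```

(9,)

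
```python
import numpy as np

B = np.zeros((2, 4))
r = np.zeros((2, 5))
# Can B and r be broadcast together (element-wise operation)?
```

No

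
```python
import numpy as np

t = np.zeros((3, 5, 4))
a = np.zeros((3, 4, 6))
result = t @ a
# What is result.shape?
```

(3, 5, 6)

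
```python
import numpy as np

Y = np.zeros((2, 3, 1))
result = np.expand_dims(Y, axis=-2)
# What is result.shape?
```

(2, 3, 1, 1)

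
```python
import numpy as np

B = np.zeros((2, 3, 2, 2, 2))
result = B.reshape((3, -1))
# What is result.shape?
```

(3, 16)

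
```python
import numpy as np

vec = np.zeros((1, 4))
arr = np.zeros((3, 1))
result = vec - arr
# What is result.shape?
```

(3, 4)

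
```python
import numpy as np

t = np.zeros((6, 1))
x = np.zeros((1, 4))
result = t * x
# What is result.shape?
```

(6, 4)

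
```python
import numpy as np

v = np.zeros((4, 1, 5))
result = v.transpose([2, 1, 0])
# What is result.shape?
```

(5, 1, 4)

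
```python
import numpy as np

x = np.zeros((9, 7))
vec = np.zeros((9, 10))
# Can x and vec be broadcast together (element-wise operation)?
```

No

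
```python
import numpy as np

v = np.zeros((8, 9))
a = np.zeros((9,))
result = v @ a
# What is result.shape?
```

(8,)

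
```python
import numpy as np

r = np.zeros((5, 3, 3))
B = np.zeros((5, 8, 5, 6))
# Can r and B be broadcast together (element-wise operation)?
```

No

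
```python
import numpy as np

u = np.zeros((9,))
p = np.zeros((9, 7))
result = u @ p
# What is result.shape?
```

(7,)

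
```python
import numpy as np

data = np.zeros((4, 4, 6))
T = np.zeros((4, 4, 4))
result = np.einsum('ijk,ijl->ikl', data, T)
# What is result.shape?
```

(4, 6, 4)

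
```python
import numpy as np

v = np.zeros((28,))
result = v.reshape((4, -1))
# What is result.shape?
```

(4, 7)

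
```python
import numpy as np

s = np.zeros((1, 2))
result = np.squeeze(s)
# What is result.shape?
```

(2,)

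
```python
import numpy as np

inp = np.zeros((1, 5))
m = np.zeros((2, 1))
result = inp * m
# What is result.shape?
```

(2, 5)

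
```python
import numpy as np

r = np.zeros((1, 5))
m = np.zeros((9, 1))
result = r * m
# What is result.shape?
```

(9, 5)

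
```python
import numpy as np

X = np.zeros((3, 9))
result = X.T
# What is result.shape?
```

(9, 3)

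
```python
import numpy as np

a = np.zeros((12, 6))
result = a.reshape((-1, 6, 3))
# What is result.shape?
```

(4, 6, 3)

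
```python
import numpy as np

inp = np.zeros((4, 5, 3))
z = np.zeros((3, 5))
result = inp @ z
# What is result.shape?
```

(4, 5, 5)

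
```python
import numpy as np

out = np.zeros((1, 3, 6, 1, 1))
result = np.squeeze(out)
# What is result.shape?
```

(3, 6)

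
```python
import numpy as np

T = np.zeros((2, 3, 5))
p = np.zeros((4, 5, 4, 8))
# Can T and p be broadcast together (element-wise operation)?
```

No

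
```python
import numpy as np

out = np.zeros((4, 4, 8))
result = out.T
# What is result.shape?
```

(8, 4, 4)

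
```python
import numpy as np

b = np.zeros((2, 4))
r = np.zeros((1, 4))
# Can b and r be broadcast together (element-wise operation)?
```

Yes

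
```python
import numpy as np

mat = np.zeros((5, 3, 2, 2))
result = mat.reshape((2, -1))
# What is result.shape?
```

(2, 30)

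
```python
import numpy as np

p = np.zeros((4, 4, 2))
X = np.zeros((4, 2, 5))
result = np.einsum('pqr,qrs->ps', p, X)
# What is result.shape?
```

(4, 5)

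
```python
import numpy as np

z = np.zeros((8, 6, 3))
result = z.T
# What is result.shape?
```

(3, 6, 8)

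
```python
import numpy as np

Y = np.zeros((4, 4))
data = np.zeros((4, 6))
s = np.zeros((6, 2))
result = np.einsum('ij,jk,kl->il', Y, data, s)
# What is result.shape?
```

(4, 2)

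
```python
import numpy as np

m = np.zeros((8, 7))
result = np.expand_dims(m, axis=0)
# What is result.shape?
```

(1, 8, 7)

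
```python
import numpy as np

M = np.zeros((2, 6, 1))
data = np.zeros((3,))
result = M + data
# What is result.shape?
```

(2, 6, 3)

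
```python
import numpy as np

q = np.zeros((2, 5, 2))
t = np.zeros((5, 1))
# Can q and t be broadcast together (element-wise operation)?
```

Yes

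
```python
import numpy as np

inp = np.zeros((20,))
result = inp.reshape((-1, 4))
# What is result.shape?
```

(5, 4)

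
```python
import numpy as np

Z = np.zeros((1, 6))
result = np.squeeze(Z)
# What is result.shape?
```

(6,)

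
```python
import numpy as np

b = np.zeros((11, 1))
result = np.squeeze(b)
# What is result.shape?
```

(11,)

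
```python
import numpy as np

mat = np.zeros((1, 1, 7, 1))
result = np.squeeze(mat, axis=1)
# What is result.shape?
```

(1, 7, 1)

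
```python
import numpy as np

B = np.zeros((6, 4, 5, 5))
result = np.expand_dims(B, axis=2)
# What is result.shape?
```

(6, 4, 1, 5, 5)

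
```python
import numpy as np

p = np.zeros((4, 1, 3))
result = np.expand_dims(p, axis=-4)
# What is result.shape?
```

(1, 4, 1, 3)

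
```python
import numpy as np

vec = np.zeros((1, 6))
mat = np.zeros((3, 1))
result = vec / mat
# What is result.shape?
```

(3, 6)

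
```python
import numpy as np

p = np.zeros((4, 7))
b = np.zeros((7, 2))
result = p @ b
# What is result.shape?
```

(4, 2)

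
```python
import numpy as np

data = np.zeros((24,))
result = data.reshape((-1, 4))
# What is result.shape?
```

(6, 4)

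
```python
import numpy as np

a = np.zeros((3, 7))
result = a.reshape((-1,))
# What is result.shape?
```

(21,)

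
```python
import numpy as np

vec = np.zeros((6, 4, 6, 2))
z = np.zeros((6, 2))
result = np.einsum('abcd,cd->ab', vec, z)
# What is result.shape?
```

(6, 4)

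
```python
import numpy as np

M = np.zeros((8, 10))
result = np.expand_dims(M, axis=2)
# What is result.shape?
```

(8, 10, 1)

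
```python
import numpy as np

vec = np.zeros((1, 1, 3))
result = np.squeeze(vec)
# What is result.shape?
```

(3,)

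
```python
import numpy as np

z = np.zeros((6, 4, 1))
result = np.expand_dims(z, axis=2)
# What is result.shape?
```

(6, 4, 1, 1)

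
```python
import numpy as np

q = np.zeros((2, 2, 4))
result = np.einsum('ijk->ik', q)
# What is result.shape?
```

(2, 4)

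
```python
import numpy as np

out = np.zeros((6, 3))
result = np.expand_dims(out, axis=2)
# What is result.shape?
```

(6, 3, 1)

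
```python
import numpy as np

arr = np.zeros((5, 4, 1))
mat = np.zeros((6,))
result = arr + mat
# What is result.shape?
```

(5, 4, 6)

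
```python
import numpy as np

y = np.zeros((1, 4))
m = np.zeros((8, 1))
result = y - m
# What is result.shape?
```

(8, 4)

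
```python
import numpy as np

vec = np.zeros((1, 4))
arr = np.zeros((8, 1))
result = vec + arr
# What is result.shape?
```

(8, 4)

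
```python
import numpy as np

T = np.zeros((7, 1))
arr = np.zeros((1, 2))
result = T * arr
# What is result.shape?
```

(7, 2)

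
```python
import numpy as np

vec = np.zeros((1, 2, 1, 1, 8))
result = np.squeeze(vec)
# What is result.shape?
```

(2, 8)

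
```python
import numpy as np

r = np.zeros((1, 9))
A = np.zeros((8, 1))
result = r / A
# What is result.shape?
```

(8, 9)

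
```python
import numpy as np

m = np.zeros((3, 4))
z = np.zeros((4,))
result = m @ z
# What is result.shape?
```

(3,)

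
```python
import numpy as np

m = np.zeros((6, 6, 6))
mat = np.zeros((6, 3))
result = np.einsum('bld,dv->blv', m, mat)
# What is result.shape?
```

(6, 6, 3)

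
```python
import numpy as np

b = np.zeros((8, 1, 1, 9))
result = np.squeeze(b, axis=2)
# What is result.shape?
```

(8, 1, 9)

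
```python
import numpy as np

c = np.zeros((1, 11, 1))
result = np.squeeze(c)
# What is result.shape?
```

(11,)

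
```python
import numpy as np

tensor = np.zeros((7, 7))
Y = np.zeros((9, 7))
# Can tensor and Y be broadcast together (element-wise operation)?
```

No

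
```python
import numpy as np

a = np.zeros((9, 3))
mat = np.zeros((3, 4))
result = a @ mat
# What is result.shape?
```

(9, 4)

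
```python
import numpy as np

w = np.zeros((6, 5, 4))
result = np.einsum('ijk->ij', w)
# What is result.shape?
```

(6, 5)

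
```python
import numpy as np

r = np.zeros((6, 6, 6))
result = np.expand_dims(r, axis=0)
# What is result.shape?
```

(1, 6, 6, 6)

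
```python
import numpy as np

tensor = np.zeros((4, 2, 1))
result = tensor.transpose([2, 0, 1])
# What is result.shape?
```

(1, 4, 2)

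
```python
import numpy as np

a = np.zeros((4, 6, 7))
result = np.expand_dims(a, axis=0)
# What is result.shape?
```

(1, 4, 6, 7)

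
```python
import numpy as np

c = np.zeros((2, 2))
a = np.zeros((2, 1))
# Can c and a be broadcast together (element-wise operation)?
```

Yes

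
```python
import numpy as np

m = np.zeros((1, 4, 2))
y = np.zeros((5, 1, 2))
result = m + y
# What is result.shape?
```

(5, 4, 2)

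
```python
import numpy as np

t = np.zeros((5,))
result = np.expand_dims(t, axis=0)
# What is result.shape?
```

(1, 5)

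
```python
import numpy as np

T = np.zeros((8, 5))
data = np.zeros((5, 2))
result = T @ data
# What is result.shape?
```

(8, 2)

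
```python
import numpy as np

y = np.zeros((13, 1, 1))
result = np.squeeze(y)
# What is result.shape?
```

(13,)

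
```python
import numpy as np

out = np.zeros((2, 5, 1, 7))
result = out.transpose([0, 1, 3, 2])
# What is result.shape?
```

(2, 5, 7, 1)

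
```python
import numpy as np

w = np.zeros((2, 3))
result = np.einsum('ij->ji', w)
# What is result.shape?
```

(3, 2)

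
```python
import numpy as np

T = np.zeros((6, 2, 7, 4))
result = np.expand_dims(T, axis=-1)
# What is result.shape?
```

(6, 2, 7, 4, 1)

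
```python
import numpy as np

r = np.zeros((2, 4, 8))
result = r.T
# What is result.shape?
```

(8, 4, 2)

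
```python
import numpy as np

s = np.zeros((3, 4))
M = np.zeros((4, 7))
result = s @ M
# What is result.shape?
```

(3, 7)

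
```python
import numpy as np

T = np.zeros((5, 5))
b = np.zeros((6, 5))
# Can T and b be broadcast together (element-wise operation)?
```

No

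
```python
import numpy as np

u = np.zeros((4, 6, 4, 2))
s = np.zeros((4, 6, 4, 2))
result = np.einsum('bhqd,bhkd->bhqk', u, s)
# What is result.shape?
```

(4, 6, 4, 4)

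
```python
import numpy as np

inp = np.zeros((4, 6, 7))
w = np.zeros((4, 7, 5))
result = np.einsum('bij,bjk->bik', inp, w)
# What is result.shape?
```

(4, 6, 5)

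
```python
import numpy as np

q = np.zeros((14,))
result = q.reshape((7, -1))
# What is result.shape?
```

(7, 2)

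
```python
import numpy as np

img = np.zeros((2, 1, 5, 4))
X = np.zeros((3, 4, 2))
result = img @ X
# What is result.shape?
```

(2, 3, 5, 2)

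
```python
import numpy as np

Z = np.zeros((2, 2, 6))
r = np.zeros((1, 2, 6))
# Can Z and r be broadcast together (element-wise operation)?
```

Yes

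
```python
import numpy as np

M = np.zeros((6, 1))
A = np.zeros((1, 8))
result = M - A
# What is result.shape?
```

(6, 8)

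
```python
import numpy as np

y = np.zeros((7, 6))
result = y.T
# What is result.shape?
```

(6, 7)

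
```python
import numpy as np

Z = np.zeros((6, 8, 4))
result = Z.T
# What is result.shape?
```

(4, 8, 6)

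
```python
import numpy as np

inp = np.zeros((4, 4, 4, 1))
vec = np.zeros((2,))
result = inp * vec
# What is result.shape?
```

(4, 4, 4, 2)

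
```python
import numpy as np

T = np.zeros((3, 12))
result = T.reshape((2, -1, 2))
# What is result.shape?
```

(2, 9, 2)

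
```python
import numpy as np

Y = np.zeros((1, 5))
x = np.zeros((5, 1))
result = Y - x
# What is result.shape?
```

(5, 5)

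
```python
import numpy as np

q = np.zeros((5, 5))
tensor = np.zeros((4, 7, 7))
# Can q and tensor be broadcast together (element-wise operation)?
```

No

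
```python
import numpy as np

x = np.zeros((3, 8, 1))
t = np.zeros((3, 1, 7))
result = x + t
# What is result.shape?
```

(3, 8, 7)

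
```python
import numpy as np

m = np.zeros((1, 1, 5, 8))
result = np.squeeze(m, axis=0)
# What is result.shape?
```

(1, 5, 8)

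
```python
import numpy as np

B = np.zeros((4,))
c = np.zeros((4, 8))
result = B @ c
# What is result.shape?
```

(8,)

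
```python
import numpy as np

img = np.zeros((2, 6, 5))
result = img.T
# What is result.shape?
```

(5, 6, 2)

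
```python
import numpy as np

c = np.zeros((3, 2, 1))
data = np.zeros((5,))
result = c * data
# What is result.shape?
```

(3, 2, 5)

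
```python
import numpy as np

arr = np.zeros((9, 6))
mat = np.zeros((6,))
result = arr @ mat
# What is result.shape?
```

(9,)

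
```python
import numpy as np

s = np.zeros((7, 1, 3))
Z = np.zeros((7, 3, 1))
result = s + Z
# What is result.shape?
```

(7, 3, 3)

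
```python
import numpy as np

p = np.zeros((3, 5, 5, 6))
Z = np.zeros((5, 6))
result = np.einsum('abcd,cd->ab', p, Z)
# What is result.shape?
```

(3, 5)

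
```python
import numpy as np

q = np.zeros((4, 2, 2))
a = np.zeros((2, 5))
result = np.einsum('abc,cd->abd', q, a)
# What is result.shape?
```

(4, 2, 5)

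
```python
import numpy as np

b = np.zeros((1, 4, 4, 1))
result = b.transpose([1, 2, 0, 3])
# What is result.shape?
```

(4, 4, 1, 1)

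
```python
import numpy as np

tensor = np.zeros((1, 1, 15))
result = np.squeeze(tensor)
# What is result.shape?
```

(15,)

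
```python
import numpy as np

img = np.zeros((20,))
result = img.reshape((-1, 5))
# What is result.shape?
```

(4, 5)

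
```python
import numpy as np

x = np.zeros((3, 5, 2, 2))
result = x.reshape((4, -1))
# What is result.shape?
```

(4, 15)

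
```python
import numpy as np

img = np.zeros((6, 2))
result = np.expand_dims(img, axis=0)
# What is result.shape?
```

(1, 6, 2)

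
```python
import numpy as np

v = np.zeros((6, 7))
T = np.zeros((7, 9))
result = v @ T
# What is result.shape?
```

(6, 9)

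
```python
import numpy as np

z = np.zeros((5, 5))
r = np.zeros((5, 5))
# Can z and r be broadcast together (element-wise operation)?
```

Yes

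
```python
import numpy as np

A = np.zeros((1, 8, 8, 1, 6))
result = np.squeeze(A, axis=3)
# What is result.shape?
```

(1, 8, 8, 6)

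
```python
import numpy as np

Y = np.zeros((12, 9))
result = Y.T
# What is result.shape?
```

(9, 12)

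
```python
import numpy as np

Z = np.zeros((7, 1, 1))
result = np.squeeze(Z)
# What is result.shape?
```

(7,)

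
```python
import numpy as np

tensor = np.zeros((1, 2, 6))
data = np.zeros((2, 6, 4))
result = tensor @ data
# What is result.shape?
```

(2, 2, 4)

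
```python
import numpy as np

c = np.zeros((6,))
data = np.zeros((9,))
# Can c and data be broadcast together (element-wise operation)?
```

No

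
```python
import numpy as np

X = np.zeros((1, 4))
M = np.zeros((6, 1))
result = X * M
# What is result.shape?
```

(6, 4)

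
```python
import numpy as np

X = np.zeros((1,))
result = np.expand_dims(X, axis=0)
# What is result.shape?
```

(1, 1)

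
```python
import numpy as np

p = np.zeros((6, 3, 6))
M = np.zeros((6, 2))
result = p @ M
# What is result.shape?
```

(6, 3, 2)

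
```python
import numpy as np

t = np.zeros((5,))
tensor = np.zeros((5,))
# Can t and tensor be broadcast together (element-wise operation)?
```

Yes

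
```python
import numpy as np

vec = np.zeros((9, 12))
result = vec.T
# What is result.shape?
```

(12, 9)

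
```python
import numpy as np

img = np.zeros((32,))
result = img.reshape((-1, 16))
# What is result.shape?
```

(2, 16)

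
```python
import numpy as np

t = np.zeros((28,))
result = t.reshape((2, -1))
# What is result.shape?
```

(2, 14)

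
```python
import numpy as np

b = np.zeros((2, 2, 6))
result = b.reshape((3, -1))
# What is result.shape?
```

(3, 8)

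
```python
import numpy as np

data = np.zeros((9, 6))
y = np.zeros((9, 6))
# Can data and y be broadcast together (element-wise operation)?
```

Yes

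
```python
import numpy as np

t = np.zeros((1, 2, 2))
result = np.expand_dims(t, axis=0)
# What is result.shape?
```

(1, 1, 2, 2)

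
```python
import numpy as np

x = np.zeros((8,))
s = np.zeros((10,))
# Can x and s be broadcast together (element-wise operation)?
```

No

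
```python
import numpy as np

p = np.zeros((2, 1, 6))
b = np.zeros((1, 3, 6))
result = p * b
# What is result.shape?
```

(2, 3, 6)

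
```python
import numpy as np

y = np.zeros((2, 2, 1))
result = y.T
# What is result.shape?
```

(1, 2, 2)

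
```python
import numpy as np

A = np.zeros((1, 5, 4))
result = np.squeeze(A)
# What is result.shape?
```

(5, 4)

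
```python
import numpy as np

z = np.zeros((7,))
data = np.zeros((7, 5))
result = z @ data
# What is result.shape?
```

(5,)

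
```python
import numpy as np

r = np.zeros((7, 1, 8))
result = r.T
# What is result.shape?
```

(8, 1, 7)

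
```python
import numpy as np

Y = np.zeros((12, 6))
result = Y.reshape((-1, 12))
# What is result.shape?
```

(6, 12)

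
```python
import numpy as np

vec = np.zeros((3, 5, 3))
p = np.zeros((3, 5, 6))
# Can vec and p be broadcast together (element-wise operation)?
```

No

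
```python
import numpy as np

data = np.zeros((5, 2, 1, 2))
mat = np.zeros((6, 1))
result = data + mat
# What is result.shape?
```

(5, 2, 6, 2)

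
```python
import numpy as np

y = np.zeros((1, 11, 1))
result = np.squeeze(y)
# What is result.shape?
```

(11,)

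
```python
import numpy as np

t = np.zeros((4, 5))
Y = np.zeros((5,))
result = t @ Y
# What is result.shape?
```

(4,)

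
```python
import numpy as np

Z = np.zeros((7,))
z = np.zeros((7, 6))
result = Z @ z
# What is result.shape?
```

(6,)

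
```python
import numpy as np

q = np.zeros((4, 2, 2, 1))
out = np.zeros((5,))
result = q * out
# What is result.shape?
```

(4, 2, 2, 5)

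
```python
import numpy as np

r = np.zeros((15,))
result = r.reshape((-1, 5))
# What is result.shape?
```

(3, 5)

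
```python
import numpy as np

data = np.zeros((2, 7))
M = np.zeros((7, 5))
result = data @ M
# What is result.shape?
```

(2, 5)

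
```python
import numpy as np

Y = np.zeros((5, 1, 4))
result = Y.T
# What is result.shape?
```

(4, 1, 5)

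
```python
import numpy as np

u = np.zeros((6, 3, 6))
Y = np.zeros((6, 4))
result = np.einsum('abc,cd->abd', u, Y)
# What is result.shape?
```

(6, 3, 4)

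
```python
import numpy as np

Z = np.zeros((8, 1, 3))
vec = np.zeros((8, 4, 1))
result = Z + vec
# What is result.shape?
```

(8, 4, 3)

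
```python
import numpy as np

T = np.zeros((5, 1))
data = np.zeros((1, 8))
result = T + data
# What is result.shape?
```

(5, 8)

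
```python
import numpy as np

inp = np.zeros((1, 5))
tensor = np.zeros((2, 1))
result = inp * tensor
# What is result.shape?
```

(2, 5)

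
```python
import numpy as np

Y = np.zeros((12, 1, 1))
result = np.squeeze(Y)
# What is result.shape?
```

(12,)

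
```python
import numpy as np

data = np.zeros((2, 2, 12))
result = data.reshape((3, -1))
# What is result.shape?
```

(3, 16)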